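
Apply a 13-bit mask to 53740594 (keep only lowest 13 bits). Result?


53740594 & 8191 = 1074

1074


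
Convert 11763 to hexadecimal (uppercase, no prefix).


11763 = 2DF3 hex

2DF3


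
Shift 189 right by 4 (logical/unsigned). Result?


0b10111101 >> 4 = 0b1011 = 11

11


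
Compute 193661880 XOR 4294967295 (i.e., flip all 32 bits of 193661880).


193661880 ^ 4294967295 = 4101305415

4101305415


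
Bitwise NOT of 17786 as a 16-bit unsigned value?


~0b100010101111010 = 0b1011101010000101 = 47749 (16-bit unsigned)

47749


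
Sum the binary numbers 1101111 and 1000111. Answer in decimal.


1101111 + 1000111 = 10110110 = 182

182


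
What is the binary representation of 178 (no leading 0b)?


178 = 10110010 in binary

10110010


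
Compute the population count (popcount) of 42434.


0b1010010111000010 has 7 set bits

7


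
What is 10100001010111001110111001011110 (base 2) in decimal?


10100001010111001110111001011110 in decimal = 2707222110

2707222110


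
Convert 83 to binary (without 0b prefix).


83 = 1010011 in binary

1010011


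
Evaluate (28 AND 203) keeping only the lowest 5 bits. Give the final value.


Step 1: 28 & 203 = 8
Step 2: 8 & 31 = 8

8


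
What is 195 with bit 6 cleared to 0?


195 & ~(1 << 6) = 131

131


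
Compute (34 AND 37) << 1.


Step 1: 34 & 37 = 32
Step 2: 32 << 1 = 64

64


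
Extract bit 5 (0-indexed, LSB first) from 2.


0b10, position 5 = 0

0


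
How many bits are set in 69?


0b1000101 has 3 set bits

3


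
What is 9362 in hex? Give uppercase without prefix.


9362 = 2492 hex

2492


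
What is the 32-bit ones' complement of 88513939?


88513939 ^ 4294967295 = 4206453356

4206453356


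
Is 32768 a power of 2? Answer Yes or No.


0b1000000000000000. Only one bit set => Yes

Yes


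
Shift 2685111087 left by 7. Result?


0b10100000000010111000101100101111 << 7 = 0b101000000000101110001011001011110000000 = 343694219136

343694219136


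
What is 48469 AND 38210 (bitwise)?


0b1011110101010101 & 0b1001010101000010 = 0b1001010101000000 = 38208

38208


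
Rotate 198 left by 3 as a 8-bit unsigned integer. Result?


Rotate 0b11000110 left by 3 (8-bit) = 0b110110 = 54

54


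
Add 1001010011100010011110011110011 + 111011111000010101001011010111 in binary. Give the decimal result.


1001010011100010011110011110011 + 111011111000010101001011010111 = 10000110010100101000111111001010 = 2253557706

2253557706


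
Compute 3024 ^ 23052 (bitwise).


0b101111010000 ^ 0b101101000001100 = 0b101000111011100 = 20956

20956


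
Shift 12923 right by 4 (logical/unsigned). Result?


0b11001001111011 >> 4 = 0b1100100111 = 807

807


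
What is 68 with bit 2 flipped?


68 ^ (1 << 2) = 68 ^ 4 = 64

64


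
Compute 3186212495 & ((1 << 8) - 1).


3186212495 & 255 = 143

143


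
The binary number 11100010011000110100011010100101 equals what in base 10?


11100010011000110100011010100101 in decimal = 3798156965

3798156965


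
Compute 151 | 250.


0b10010111 | 0b11111010 = 0b11111111 = 255

255


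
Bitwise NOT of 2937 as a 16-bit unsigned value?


~0b101101111001 = 0b1111010010000110 = 62598 (16-bit unsigned)

62598


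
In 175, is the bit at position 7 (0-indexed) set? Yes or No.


0b10101111, bit 7 = 1. Yes

Yes


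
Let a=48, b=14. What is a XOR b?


48 ^ 14 = 62

62


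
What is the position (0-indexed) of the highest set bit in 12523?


0b11000011101011. Highest set bit at position 13

13


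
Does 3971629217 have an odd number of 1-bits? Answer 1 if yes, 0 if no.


0b11101100101110100100000010100001 has 14 ones => parity 0

0


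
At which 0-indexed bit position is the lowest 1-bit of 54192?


0b1101001110110000. Lowest set bit at position 4

4


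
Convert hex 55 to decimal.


55 hex = 85 decimal

85


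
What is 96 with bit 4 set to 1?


96 | (1 << 4) = 96 | 16 = 112

112


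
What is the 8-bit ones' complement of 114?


114 ^ 255 = 141

141


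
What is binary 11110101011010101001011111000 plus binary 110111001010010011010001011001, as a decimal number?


11110101011010101001011111000 + 110111001010010011010001011001 = 1010101110101101000011101010001 = 1440122705

1440122705


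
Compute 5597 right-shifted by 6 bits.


0b1010111011101 >> 6 = 0b1010111 = 87

87


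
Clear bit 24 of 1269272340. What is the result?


1269272340 & ~(1 << 24) = 1252495124

1252495124


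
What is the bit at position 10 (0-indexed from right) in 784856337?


0b101110110001111111010100010001, position 10 = 1

1


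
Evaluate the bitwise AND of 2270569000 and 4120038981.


0b10000111010101100010001000101000 & 0b11110101100100101100111001000101 = 0b10000101000100100000001000000000 = 2232549888

2232549888


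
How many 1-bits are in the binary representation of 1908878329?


0b1110001110001110010101111111001 has 19 set bits

19


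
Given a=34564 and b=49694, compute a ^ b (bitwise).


34564 ^ 49694 = 17690

17690


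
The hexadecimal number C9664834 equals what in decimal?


C9664834 hex = 3378923572 decimal

3378923572


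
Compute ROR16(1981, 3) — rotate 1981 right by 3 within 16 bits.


Rotate 0b11110111101 right by 3 (16-bit) = 0b1010000011110111 = 41207

41207


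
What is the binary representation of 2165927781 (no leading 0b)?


2165927781 = 10000001000110010110111101100101 in binary

10000001000110010110111101100101


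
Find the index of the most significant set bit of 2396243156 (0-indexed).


0b10001110110100111100010011010100. Highest set bit at position 31

31


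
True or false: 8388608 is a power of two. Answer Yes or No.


0b100000000000000000000000. Only one bit set => Yes

Yes


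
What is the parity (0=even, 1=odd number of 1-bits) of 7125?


0b1101111010101 has 9 ones => parity 1

1


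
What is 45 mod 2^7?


45 & 127 = 45

45


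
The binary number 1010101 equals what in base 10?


1010101 in decimal = 85

85


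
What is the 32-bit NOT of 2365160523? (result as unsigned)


~0b10001100111110010111110001001011 = 0b1110011000001101000001110110100 = 1929806772 (32-bit unsigned)

1929806772


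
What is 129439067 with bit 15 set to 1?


129439067 | (1 << 15) = 129439067 | 32768 = 129471835

129471835


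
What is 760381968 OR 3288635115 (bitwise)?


0b101101010100101000001000010000 | 0b11000100000001001001011011101011 = 0b11101101010101101001011011111011 = 3981874939

3981874939


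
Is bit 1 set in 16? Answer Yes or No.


0b10000, bit 1 = 0. No

No


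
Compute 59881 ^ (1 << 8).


59881 ^ (1 << 8) = 59881 ^ 256 = 59625

59625


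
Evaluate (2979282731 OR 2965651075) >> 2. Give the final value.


Step 1: 2979282731 | 2965651075 = 2983477163
Step 2: 2983477163 >> 2 = 745869290

745869290


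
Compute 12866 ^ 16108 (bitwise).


0b11001001000010 ^ 0b11111011101100 = 0b110010101110 = 3246

3246


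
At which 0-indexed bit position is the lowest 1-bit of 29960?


0b111010100001000. Lowest set bit at position 3

3


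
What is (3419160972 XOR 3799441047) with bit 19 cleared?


Step 1: 3419160972 ^ 3799441047 = 700096283
Step 2: 700096283 & ~(1 << 19) = 699571995

699571995


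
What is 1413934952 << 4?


0b1010100010001101110111101101000 << 4 = 0b10101000100011011101111011010000000 = 22622959232

22622959232


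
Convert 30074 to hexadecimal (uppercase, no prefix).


30074 = 757A hex

757A


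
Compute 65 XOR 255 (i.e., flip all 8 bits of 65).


65 ^ 255 = 190

190


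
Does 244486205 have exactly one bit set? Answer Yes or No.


0b1110100100101001000000111101. Multiple bits set => No

No


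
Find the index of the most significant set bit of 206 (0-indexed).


0b11001110. Highest set bit at position 7

7


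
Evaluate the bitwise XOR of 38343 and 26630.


0b1001010111000111 ^ 0b110100000000110 = 0b1111110111000001 = 64961

64961


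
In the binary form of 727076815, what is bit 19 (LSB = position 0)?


0b101011010101100100111111001111, position 19 = 0

0


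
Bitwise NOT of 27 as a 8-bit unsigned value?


~0b11011 = 0b11100100 = 228 (8-bit unsigned)

228


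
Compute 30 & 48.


0b11110 & 0b110000 = 0b10000 = 16

16


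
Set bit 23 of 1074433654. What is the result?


1074433654 | (1 << 23) = 1074433654 | 8388608 = 1082822262

1082822262


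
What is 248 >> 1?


0b11111000 >> 1 = 0b1111100 = 124

124


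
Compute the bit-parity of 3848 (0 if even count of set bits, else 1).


0b111100001000 has 5 ones => parity 1

1


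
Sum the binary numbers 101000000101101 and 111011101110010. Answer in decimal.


101000000101101 + 111011101110010 = 1100011110011111 = 51103

51103


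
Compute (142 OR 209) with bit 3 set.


Step 1: 142 | 209 = 223
Step 2: 223 | (1 << 3) = 223 | 8 = 223

223


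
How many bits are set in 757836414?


0b101101001010111010101001111110 has 18 set bits

18


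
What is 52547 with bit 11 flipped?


52547 ^ (1 << 11) = 52547 ^ 2048 = 50499

50499


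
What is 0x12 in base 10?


12 hex = 18 decimal

18


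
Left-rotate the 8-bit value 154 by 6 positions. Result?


Rotate 0b10011010 left by 6 (8-bit) = 0b10100110 = 166

166


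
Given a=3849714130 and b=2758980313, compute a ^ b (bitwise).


3849714130 ^ 2758980313 = 1090997003

1090997003


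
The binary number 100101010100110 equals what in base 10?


100101010100110 in decimal = 19110

19110


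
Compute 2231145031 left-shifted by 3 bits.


0b10000100111111001001001001000111 << 3 = 0b10000100111111001001001001000111000 = 17849160248

17849160248


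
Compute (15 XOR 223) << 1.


Step 1: 15 ^ 223 = 208
Step 2: 208 << 1 = 416

416


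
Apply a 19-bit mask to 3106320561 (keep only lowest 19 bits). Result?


3106320561 & 524287 = 438449

438449


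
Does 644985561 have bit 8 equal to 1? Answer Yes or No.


0b100110011100011011001011011001, bit 8 = 0. No

No


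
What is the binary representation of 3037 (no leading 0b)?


3037 = 101111011101 in binary

101111011101


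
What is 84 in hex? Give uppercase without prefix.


84 = 54 hex

54


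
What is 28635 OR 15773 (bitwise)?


0b110111111011011 | 0b11110110011101 = 0b111111111011111 = 32735

32735


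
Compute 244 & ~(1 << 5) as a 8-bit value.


244 & ~(1 << 5) = 212

212


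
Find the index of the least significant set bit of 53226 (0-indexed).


0b1100111111101010. Lowest set bit at position 1

1


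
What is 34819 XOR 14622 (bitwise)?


0b1000100000000011 ^ 0b11100100011110 = 0b1011000100011101 = 45341

45341


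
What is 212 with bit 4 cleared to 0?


212 & ~(1 << 4) = 196

196


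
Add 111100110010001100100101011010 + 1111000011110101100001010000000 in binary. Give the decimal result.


111100110010001100100101011010 + 1111000011110101100001010000000 = 10110101010000111000101111011010 = 3041102810

3041102810


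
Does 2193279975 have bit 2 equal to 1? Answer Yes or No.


0b10000010101110101100101111100111, bit 2 = 1. Yes

Yes


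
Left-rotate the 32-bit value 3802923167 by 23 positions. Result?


Rotate 0b11100010101011000000000010011111 left by 23 (32-bit) = 0b1001111111100010101011000000000 = 1341216256

1341216256


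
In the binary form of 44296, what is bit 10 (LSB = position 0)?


0b1010110100001000, position 10 = 1

1


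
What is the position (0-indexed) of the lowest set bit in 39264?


0b1001100101100000. Lowest set bit at position 5

5


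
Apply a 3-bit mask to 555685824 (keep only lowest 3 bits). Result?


555685824 & 7 = 0

0


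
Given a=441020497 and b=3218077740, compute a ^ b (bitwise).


441020497 ^ 3218077740 = 2777057405

2777057405


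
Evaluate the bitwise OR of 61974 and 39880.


0b1111001000010110 | 0b1001101111001000 = 0b1111101111011110 = 64478

64478


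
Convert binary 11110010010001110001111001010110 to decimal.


11110010010001110001111001010110 in decimal = 4064747094

4064747094


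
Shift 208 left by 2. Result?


0b11010000 << 2 = 0b1101000000 = 832

832


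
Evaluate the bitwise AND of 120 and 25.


0b1111000 & 0b11001 = 0b11000 = 24

24


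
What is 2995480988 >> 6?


0b10110010100010110110100110011100 >> 6 = 0b10110010100010110110100110 = 46804390

46804390


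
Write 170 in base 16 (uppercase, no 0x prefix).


170 = AA hex

AA


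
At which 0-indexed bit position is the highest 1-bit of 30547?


0b111011101010011. Highest set bit at position 14

14


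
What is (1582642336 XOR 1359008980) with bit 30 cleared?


Step 1: 1582642336 ^ 1359008980 = 257286260
Step 2: 257286260 & ~(1 << 30) = 257286260

257286260


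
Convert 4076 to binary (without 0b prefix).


4076 = 111111101100 in binary

111111101100


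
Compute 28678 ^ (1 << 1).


28678 ^ (1 << 1) = 28678 ^ 2 = 28676

28676


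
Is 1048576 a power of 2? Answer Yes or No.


0b100000000000000000000. Only one bit set => Yes

Yes


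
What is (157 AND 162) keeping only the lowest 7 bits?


Step 1: 157 & 162 = 128
Step 2: 128 & 127 = 0

0


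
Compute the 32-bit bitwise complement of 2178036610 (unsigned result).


~0b10000001110100100011001110000010 = 0b1111110001011011100110001111101 = 2116930685 (32-bit unsigned)

2116930685


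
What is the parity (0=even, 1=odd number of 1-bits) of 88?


0b1011000 has 3 ones => parity 1

1


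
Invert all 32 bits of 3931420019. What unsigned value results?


3931420019 ^ 4294967295 = 363547276

363547276


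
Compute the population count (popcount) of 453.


0b111000101 has 5 set bits

5


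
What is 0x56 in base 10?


56 hex = 86 decimal

86


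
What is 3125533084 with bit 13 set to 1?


3125533084 | (1 << 13) = 3125533084 | 8192 = 3125541276

3125541276


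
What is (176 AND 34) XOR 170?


Step 1: 176 & 34 = 32
Step 2: 32 ^ 170 = 138

138


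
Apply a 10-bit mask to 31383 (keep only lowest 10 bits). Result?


31383 & 1023 = 663

663


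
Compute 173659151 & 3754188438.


0b1010010110011101010000001111 & 0b11011111110001000101111010010110 = 0b1010010000000101010000000110 = 171987974

171987974


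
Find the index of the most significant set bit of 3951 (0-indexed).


0b111101101111. Highest set bit at position 11

11


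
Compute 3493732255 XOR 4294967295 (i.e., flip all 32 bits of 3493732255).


3493732255 ^ 4294967295 = 801235040

801235040


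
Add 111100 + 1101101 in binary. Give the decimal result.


111100 + 1101101 = 10101001 = 169

169


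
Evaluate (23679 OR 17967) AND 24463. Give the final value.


Step 1: 23679 | 17967 = 24191
Step 2: 24191 & 24463 = 24079

24079


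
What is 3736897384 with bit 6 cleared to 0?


3736897384 & ~(1 << 6) = 3736897320

3736897320


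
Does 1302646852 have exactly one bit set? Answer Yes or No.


0b1001101101001001101000001000100. Multiple bits set => No

No


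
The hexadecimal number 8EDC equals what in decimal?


8EDC hex = 36572 decimal

36572


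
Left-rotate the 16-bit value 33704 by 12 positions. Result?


Rotate 0b1000001110101000 left by 12 (16-bit) = 0b1000100000111010 = 34874

34874


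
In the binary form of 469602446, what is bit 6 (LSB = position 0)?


0b11011111111011001000010001110, position 6 = 0

0


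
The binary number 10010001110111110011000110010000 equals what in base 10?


10010001110111110011000110010000 in decimal = 2447323536

2447323536


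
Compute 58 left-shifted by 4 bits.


0b111010 << 4 = 0b1110100000 = 928

928


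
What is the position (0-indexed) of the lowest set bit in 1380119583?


0b1010010010000101111010000011111. Lowest set bit at position 0

0


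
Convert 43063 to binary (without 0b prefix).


43063 = 1010100000110111 in binary

1010100000110111


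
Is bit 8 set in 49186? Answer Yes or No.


0b1100000000100010, bit 8 = 0. No

No


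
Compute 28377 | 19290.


0b110111011011001 | 0b100101101011010 = 0b110111111011011 = 28635

28635


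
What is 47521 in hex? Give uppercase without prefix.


47521 = B9A1 hex

B9A1


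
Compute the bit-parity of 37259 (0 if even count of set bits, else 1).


0b1001000110001011 has 7 ones => parity 1

1


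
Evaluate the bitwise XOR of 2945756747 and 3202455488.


0b10101111100101001010111001001011 ^ 0b10111110111000011001011111000000 = 0b10001011101010011100110001011 = 292895115

292895115


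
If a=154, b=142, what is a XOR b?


154 ^ 142 = 20

20


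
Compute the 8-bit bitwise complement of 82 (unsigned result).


~0b1010010 = 0b10101101 = 173 (8-bit unsigned)

173


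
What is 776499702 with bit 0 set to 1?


776499702 | (1 << 0) = 776499702 | 1 = 776499703

776499703


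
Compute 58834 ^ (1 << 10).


58834 ^ (1 << 10) = 58834 ^ 1024 = 57810

57810


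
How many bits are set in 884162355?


0b110100101100110011111100110011 has 18 set bits

18


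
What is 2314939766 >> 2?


0b10001001111110110010110101110110 >> 2 = 0b100010011111101100101101011101 = 578734941

578734941


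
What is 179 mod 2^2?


179 & 3 = 3

3


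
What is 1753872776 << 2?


0b1101000100010011111100110001000 << 2 = 0b110100010001001111110011000100000 = 7015491104

7015491104


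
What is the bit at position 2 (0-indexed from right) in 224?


0b11100000, position 2 = 0

0


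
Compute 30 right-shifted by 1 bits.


0b11110 >> 1 = 0b1111 = 15

15


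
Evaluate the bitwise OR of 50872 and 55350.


0b1100011010111000 | 0b1101100000110110 = 0b1101111010111110 = 57022

57022


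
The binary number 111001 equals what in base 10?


111001 in decimal = 57

57


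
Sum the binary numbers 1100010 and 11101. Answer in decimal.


1100010 + 11101 = 1111111 = 127

127


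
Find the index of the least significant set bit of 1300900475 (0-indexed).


0b1001101100010100010101001111011. Lowest set bit at position 0

0


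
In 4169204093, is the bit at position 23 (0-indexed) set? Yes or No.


0b11111000100000010000000101111101, bit 23 = 1. Yes

Yes


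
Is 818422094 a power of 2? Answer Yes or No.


0b110000110010000010000101001110. Multiple bits set => No

No


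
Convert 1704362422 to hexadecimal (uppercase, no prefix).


1704362422 = 659681B6 hex

659681B6


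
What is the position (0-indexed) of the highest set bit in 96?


0b1100000. Highest set bit at position 6

6


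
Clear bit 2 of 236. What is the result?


236 & ~(1 << 2) = 232

232


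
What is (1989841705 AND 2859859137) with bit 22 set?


Step 1: 1989841705 & 2859859137 = 571510785
Step 2: 571510785 | (1 << 22) = 571510785 | 4194304 = 575705089

575705089


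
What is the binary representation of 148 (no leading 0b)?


148 = 10010100 in binary

10010100


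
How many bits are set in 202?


0b11001010 has 4 set bits

4


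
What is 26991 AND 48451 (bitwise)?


0b110100101101111 & 0b1011110101000011 = 0b10100101000011 = 10563

10563


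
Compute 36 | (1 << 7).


36 | (1 << 7) = 36 | 128 = 164

164


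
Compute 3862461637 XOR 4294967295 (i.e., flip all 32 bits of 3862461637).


3862461637 ^ 4294967295 = 432505658

432505658


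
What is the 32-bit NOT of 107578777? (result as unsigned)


~0b110011010011000010110011001 = 0b11111001100101100111101001100110 = 4187388518 (32-bit unsigned)

4187388518


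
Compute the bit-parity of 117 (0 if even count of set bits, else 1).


0b1110101 has 5 ones => parity 1

1


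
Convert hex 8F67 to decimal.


8F67 hex = 36711 decimal

36711


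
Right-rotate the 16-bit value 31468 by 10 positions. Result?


Rotate 0b111101011101100 right by 10 (16-bit) = 0b1011101100011110 = 47902

47902


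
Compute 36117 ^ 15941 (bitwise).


0b1000110100010101 ^ 0b11111001000101 = 0b1011001101010000 = 45904

45904


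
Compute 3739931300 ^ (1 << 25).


3739931300 ^ (1 << 25) = 3739931300 ^ 33554432 = 3706376868

3706376868


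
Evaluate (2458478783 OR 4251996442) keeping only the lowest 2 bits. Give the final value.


Step 1: 2458478783 | 4251996442 = 4294539711
Step 2: 4294539711 & 3 = 3

3


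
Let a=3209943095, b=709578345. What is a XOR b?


3209943095 ^ 709578345 = 2501416542

2501416542


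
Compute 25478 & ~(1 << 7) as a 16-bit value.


25478 & ~(1 << 7) = 25350

25350


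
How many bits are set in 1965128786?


0b1110101001000010111110001010010 has 15 set bits

15


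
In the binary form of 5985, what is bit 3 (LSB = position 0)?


0b1011101100001, position 3 = 0

0


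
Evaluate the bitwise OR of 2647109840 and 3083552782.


0b10011101110001111011000011010000 | 0b10110111110010110100100000001110 = 0b10111111110011111111100011011110 = 3218077918

3218077918


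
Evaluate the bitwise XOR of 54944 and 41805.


0b1101011010100000 ^ 0b1010001101001101 = 0b111010111101101 = 30189

30189


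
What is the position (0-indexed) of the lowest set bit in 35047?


0b1000100011100111. Lowest set bit at position 0

0


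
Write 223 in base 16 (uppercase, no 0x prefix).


223 = DF hex

DF


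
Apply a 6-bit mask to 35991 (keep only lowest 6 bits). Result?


35991 & 63 = 23

23


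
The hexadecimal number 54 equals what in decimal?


54 hex = 84 decimal

84


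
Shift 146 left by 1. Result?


0b10010010 << 1 = 0b100100100 = 292

292


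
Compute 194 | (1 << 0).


194 | (1 << 0) = 194 | 1 = 195

195


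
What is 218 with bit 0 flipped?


218 ^ (1 << 0) = 218 ^ 1 = 219

219


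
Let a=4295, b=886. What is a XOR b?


4295 ^ 886 = 5041

5041


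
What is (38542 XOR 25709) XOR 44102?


Step 1: 38542 ^ 25709 = 62179
Step 2: 62179 ^ 44102 = 24229

24229


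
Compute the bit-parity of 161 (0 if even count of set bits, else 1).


0b10100001 has 3 ones => parity 1

1


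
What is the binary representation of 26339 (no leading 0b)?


26339 = 110011011100011 in binary

110011011100011


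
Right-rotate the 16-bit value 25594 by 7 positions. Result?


Rotate 0b110001111111010 right by 7 (16-bit) = 0b1111010011000111 = 62663

62663


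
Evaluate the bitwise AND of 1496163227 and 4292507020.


0b1011001001011011010001110011011 & 0b11111111110110100111010110001100 = 0b1011001000010000010000110001000 = 1493705096

1493705096


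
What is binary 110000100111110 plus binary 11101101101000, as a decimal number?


110000100111110 + 11101101101000 = 1001110010100110 = 40102

40102


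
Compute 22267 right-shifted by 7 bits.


0b101011011111011 >> 7 = 0b10101101 = 173

173


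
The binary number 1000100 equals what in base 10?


1000100 in decimal = 68

68


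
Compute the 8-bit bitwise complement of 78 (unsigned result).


~0b1001110 = 0b10110001 = 177 (8-bit unsigned)

177


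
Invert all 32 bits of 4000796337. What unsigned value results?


4000796337 ^ 4294967295 = 294170958

294170958


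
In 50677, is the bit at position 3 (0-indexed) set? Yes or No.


0b1100010111110101, bit 3 = 0. No

No


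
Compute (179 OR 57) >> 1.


Step 1: 179 | 57 = 187
Step 2: 187 >> 1 = 93

93


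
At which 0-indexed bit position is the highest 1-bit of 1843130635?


0b1101101110110111111000100001011. Highest set bit at position 30

30


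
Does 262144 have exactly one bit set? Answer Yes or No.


0b1000000000000000000. Only one bit set => Yes

Yes


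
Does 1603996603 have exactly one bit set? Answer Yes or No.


0b1011111100110110000101110111011. Multiple bits set => No

No


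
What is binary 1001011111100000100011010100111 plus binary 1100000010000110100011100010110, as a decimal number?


1001011111100000100011010100111 + 1100000010000110100011100010110 = 10101100001100111000110110111101 = 2889059773

2889059773


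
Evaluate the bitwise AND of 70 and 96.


0b1000110 & 0b1100000 = 0b1000000 = 64

64


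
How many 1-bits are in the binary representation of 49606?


0b1100000111000110 has 7 set bits

7


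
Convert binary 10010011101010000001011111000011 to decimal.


10010011101010000001011111000011 in decimal = 2477266883

2477266883


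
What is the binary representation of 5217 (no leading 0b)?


5217 = 1010001100001 in binary

1010001100001


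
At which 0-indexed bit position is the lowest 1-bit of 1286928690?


0b1001100101101001111100100110010. Lowest set bit at position 1

1


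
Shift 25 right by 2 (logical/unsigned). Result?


0b11001 >> 2 = 0b110 = 6

6


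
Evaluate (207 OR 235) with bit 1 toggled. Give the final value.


Step 1: 207 | 235 = 239
Step 2: 239 ^ (1 << 1) = 239 ^ 2 = 237

237


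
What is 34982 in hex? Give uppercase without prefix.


34982 = 88A6 hex

88A6


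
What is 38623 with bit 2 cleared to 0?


38623 & ~(1 << 2) = 38619

38619


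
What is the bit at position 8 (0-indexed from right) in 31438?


0b111101011001110, position 8 = 0

0


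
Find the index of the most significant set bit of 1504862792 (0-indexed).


0b1011001101100100110001001001000. Highest set bit at position 30

30


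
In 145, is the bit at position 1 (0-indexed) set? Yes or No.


0b10010001, bit 1 = 0. No

No


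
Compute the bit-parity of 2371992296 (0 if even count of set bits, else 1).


0b10001101011000011011101011101000 has 16 ones => parity 0

0


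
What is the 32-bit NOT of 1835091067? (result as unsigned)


~0b1101101011000010100010001111011 = 0b10010010100111101011101110000100 = 2459876228 (32-bit unsigned)

2459876228


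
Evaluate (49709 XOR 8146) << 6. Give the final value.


Step 1: 49709 ^ 8146 = 56831
Step 2: 56831 << 6 = 3637184

3637184


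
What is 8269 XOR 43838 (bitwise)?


0b10000001001101 ^ 0b1010101100111110 = 0b1000101101110011 = 35699

35699


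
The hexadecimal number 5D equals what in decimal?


5D hex = 93 decimal

93


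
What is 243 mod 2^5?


243 & 31 = 19

19


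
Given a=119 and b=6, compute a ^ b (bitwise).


119 ^ 6 = 113

113


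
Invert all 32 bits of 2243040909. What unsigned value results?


2243040909 ^ 4294967295 = 2051926386

2051926386


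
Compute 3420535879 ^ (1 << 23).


3420535879 ^ (1 << 23) = 3420535879 ^ 8388608 = 3412147271

3412147271


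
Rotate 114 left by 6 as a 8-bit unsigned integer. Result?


Rotate 0b1110010 left by 6 (8-bit) = 0b10011100 = 156

156


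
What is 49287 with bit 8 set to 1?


49287 | (1 << 8) = 49287 | 256 = 49543

49543


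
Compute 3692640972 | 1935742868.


0b11011100000110010011101011001100 | 0b1110011011000010001011110010100 = 0b11111111011110010011111111011100 = 4286136284

4286136284


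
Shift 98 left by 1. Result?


0b1100010 << 1 = 0b11000100 = 196

196


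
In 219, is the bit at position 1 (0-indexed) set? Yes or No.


0b11011011, bit 1 = 1. Yes

Yes


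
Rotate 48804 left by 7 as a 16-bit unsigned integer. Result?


Rotate 0b1011111010100100 left by 7 (16-bit) = 0b101001001011111 = 21087

21087


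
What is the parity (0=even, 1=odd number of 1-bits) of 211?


0b11010011 has 5 ones => parity 1

1


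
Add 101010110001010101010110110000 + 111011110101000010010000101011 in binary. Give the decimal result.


101010110001010101010110110000 + 111011110101000010010000101011 = 1100110100110010111100111011011 = 1721334235

1721334235


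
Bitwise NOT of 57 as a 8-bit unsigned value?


~0b111001 = 0b11000110 = 198 (8-bit unsigned)

198


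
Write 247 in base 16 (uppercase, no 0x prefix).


247 = F7 hex

F7


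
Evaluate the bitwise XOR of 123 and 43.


0b1111011 ^ 0b101011 = 0b1010000 = 80

80


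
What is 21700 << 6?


0b101010011000100 << 6 = 0b101010011000100000000 = 1388800

1388800


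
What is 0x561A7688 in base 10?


561A7688 hex = 1444574856 decimal

1444574856


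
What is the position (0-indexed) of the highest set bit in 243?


0b11110011. Highest set bit at position 7

7


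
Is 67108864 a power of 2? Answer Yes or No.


0b100000000000000000000000000. Only one bit set => Yes

Yes


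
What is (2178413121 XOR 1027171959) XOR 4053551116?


Step 1: 2178413121 ^ 1027171959 = 3169752118
Step 2: 3169752118 ^ 4053551116 = 1299373114

1299373114


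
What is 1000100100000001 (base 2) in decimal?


1000100100000001 in decimal = 35073

35073


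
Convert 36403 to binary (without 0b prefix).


36403 = 1000111000110011 in binary

1000111000110011


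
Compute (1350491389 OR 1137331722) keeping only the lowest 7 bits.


Step 1: 1350491389 | 1137331722 = 1409212159
Step 2: 1409212159 & 127 = 127

127


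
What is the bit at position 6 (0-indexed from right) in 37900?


0b1001010000001100, position 6 = 0

0


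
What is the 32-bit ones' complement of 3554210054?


3554210054 ^ 4294967295 = 740757241

740757241


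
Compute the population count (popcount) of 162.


0b10100010 has 3 set bits

3


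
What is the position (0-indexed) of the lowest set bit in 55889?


0b1101101001010001. Lowest set bit at position 0

0


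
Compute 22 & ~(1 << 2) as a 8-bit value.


22 & ~(1 << 2) = 18

18


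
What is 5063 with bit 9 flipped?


5063 ^ (1 << 9) = 5063 ^ 512 = 4551

4551


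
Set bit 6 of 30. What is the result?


30 | (1 << 6) = 30 | 64 = 94

94


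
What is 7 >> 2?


0b111 >> 2 = 0b1 = 1

1


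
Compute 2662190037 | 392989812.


0b10011110101011011100101111010101 | 0b10111011011001000110001110100 = 0b10011111111011011100111111110101 = 2683162613

2683162613


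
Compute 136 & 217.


0b10001000 & 0b11011001 = 0b10001000 = 136

136


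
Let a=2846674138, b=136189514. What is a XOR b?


2846674138 ^ 136189514 = 2712853136

2712853136


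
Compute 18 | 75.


0b10010 | 0b1001011 = 0b1011011 = 91

91


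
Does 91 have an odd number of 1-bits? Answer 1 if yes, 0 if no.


0b1011011 has 5 ones => parity 1

1


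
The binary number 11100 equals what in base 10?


11100 in decimal = 28

28


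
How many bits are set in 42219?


0b1010010011101011 has 9 set bits

9


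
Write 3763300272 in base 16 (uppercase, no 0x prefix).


3763300272 = E04F67B0 hex

E04F67B0


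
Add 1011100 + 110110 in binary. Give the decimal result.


1011100 + 110110 = 10010010 = 146

146


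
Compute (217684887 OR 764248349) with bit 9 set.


Step 1: 217684887 | 764248349 = 771595167
Step 2: 771595167 | (1 << 9) = 771595167 | 512 = 771595167

771595167


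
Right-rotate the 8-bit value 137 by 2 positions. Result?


Rotate 0b10001001 right by 2 (8-bit) = 0b1100010 = 98

98


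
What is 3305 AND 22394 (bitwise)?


0b110011101001 & 0b101011101111010 = 0b10001101000 = 1128

1128


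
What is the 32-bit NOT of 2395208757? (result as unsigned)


~0b10001110110000111111110000110101 = 0b1110001001111000000001111001010 = 1899758538 (32-bit unsigned)

1899758538


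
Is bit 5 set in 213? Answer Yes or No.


0b11010101, bit 5 = 0. No

No


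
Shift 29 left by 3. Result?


0b11101 << 3 = 0b11101000 = 232

232


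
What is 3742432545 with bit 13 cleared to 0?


3742432545 & ~(1 << 13) = 3742424353

3742424353


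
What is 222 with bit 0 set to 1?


222 | (1 << 0) = 222 | 1 = 223

223


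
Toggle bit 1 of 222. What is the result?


222 ^ (1 << 1) = 222 ^ 2 = 220

220


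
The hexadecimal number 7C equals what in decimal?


7C hex = 124 decimal

124


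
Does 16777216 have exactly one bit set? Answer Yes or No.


0b1000000000000000000000000. Only one bit set => Yes

Yes


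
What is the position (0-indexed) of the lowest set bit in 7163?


0b1101111111011. Lowest set bit at position 0

0


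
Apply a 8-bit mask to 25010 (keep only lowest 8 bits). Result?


25010 & 255 = 178

178


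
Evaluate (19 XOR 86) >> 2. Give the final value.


Step 1: 19 ^ 86 = 69
Step 2: 69 >> 2 = 17

17


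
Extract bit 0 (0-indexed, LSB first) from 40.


0b101000, position 0 = 0

0


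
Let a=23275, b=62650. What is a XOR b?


23275 ^ 62650 = 44625

44625


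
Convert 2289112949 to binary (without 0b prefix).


2289112949 = 10001000011100010001011101110101 in binary

10001000011100010001011101110101


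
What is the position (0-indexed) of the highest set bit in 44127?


0b1010110001011111. Highest set bit at position 15

15


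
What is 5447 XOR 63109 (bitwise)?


0b1010101000111 ^ 0b1111011010000101 = 0b1110001111000010 = 58306

58306


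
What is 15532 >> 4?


0b11110010101100 >> 4 = 0b1111001010 = 970

970


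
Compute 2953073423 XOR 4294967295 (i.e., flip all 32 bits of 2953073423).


2953073423 ^ 4294967295 = 1341893872

1341893872


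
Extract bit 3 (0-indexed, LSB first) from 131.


0b10000011, position 3 = 0

0


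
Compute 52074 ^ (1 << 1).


52074 ^ (1 << 1) = 52074 ^ 2 = 52072

52072


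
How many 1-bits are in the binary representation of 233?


0b11101001 has 5 set bits

5


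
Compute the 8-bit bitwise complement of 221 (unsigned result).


~0b11011101 = 0b100010 = 34 (8-bit unsigned)

34


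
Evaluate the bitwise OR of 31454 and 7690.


0b111101011011110 | 0b1111000001010 = 0b111111011011110 = 32478

32478


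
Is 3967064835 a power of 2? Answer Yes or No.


0b11101100011101001001101100000011. Multiple bits set => No

No


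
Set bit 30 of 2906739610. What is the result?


2906739610 | (1 << 30) = 2906739610 | 1073741824 = 3980481434

3980481434


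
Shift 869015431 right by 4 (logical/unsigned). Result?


0b110011110011000001111110000111 >> 4 = 0b11001111001100000111111000 = 54313464

54313464


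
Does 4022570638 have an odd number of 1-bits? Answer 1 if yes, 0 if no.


0b11101111110000111000111010001110 has 19 ones => parity 1

1


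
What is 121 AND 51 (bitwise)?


0b1111001 & 0b110011 = 0b110001 = 49

49


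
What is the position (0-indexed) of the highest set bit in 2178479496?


0b10000001110110001111010110001000. Highest set bit at position 31

31


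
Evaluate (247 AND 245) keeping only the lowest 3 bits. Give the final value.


Step 1: 247 & 245 = 245
Step 2: 245 & 7 = 5

5


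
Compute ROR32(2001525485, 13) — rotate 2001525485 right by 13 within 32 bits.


Rotate 0b1110111010011001101101011101101 right by 13 (32-bit) = 0b11010111011010111011101001100110 = 3614161510

3614161510


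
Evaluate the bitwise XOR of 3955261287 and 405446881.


0b11101011110000000111111101100111 ^ 0b11000001010101010000011100001 = 0b11110011111010101101111110000110 = 4092256134

4092256134


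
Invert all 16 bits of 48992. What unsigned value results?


48992 ^ 65535 = 16543

16543


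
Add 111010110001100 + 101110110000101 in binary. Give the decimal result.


111010110001100 + 101110110000101 = 1101001100010001 = 54033

54033


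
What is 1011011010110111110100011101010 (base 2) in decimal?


1011011010110111110100011101010 in decimal = 1532750058

1532750058


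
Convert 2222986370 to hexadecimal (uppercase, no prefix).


2222986370 = 84801482 hex

84801482


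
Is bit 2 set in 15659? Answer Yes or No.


0b11110100101011, bit 2 = 0. No

No


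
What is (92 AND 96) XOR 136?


Step 1: 92 & 96 = 64
Step 2: 64 ^ 136 = 200

200


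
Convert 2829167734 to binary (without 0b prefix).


2829167734 = 10101000101000011010110001110110 in binary

10101000101000011010110001110110


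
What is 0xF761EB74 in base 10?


F761EB74 hex = 4150389620 decimal

4150389620


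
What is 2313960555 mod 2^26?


2313960555 & 67108863 = 32259179

32259179


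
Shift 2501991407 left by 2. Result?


0b10010101001000010101101111101111 << 2 = 0b1001010100100001010110111110111100 = 10007965628

10007965628


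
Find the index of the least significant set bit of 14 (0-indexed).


0b1110. Lowest set bit at position 1

1


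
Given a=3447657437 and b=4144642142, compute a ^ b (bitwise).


3447657437 ^ 4144642142 = 980757379

980757379


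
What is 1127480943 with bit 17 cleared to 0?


1127480943 & ~(1 << 17) = 1127349871

1127349871


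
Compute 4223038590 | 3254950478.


0b11111011101101100111010001111110 | 0b11000010000000101001101001001110 = 0b11111011101101101111111001111110 = 4223073918

4223073918


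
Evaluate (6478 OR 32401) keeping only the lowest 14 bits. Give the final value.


Step 1: 6478 | 32401 = 32735
Step 2: 32735 & 16383 = 16351

16351


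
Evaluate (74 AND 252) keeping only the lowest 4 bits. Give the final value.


Step 1: 74 & 252 = 72
Step 2: 72 & 15 = 8

8


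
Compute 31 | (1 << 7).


31 | (1 << 7) = 31 | 128 = 159

159


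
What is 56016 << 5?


0b1101101011010000 << 5 = 0b110110101101000000000 = 1792512

1792512


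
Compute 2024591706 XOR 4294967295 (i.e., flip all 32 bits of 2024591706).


2024591706 ^ 4294967295 = 2270375589

2270375589


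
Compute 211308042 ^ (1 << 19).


211308042 ^ (1 << 19) = 211308042 ^ 524288 = 210783754

210783754


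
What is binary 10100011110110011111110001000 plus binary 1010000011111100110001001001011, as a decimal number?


10100011110110011111110001000 + 1010000011111100110001001001011 = 1100100111110011010000111010011 = 1694081491

1694081491


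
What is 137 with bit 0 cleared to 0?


137 & ~(1 << 0) = 136

136


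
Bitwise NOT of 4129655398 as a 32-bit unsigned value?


~0b11110110001001011000101001100110 = 0b1001110110100111010110011001 = 165311897 (32-bit unsigned)

165311897


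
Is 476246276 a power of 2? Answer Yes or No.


0b11100011000101111000100000100. Multiple bits set => No

No


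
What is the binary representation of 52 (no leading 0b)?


52 = 110100 in binary

110100


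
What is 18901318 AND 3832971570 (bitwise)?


0b1001000000110100101000110 & 0b11100100011101101000000100110010 = 0b1000000000000100000010 = 2097410

2097410


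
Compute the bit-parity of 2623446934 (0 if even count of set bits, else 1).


0b10011100010111101001111110010110 has 19 ones => parity 1

1


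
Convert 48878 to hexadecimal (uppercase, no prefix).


48878 = BEEE hex

BEEE


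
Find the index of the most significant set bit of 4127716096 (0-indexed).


0b11110110000001111111001100000000. Highest set bit at position 31

31


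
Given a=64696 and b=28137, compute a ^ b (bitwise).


64696 ^ 28137 = 37201

37201


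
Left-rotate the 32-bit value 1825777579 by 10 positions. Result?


Rotate 0b1101100110100110010011110101011 left by 10 (32-bit) = 0b1001100100111101010110110110011 = 1285467571

1285467571


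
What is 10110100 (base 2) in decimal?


10110100 in decimal = 180

180


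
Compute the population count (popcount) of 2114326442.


0b1111110000001100000111110101010 has 16 set bits

16
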